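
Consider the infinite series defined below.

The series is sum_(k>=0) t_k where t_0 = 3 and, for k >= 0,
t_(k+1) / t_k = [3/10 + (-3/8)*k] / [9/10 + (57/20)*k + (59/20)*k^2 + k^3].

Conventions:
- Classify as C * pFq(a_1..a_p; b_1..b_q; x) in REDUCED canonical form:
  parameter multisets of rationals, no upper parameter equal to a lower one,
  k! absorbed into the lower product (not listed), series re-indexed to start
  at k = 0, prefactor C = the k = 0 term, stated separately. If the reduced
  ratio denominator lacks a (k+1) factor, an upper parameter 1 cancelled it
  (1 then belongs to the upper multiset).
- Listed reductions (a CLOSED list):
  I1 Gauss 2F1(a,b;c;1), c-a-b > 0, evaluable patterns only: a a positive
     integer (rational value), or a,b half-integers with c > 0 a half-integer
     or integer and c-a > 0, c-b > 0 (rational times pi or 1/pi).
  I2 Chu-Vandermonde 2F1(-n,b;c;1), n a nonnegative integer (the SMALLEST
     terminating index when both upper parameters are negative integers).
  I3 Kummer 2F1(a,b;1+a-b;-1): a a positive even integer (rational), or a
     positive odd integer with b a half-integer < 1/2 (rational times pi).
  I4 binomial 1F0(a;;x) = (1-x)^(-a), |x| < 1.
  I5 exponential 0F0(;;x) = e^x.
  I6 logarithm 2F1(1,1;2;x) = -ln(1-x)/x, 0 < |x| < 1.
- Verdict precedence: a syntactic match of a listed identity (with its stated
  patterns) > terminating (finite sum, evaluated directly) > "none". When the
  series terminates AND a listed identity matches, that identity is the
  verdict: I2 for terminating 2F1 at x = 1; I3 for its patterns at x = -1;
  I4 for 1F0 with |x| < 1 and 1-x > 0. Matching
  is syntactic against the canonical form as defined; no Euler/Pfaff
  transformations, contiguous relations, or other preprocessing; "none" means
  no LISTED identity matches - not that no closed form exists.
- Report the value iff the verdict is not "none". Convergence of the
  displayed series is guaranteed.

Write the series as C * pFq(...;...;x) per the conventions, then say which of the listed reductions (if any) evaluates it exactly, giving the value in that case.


Reduced: x = -3/8, 1F2, upper = {-4/5}, lower = {3/4, 6/5}, C = 3. Verdict: none. No listed pattern accepts 1F2(-4/5; 3/4, 6/5; -3/8).

Key observation: from the first term 3: factor the ratio over Q (prefactor 3): negated roots = parameters.
Consecutive-term ratio: r(k) = (-3/8) * (k-4/5) / [(k+3/4) (k+6/5) (k+1)] ; factor over Q: parameters, x = (-3/8), and C = 3.


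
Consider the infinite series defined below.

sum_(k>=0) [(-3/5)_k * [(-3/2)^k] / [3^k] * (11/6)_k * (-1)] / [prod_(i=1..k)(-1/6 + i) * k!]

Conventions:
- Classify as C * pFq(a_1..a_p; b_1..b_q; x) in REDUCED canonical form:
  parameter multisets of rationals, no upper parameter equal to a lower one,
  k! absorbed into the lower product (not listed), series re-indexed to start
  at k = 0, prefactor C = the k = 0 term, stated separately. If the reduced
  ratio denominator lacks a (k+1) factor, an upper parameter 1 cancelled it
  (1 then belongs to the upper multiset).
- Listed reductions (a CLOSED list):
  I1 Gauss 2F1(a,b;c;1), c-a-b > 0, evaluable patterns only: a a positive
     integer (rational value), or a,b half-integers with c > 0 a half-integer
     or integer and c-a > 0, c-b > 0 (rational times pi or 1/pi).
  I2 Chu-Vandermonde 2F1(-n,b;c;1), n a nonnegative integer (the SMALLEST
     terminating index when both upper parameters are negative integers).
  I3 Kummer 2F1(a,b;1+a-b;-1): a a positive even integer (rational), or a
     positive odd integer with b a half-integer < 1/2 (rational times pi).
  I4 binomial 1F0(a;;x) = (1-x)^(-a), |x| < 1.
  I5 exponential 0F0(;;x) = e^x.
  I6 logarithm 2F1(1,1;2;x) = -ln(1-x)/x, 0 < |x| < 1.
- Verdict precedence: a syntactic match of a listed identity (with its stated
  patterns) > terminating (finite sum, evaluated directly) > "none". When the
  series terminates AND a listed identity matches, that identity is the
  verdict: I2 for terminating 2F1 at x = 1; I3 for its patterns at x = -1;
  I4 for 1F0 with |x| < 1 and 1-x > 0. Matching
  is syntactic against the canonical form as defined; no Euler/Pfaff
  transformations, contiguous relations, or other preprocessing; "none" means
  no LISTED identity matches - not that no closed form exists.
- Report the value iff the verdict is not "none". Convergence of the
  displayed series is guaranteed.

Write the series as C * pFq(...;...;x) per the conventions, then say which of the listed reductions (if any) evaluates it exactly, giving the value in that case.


Key step: x = (-1/2) and the two k-th powers (C = -1) combine into one argument.
Step ratio: r(k) = (-1/2) * (k-3/5) (k+11/6) / [(k+5/6) (k+1)] - rational in k, leading ratio (-1/2); with t_0 = -1, classification follows.

This is -1 * 2F1(-3/5, 11/6; 5/6; -1/2) in reduced canonical form. Verdict: no listed reduction: x = -1/2 and upper {-3/5, 11/6} fail every I1-I6 pattern.


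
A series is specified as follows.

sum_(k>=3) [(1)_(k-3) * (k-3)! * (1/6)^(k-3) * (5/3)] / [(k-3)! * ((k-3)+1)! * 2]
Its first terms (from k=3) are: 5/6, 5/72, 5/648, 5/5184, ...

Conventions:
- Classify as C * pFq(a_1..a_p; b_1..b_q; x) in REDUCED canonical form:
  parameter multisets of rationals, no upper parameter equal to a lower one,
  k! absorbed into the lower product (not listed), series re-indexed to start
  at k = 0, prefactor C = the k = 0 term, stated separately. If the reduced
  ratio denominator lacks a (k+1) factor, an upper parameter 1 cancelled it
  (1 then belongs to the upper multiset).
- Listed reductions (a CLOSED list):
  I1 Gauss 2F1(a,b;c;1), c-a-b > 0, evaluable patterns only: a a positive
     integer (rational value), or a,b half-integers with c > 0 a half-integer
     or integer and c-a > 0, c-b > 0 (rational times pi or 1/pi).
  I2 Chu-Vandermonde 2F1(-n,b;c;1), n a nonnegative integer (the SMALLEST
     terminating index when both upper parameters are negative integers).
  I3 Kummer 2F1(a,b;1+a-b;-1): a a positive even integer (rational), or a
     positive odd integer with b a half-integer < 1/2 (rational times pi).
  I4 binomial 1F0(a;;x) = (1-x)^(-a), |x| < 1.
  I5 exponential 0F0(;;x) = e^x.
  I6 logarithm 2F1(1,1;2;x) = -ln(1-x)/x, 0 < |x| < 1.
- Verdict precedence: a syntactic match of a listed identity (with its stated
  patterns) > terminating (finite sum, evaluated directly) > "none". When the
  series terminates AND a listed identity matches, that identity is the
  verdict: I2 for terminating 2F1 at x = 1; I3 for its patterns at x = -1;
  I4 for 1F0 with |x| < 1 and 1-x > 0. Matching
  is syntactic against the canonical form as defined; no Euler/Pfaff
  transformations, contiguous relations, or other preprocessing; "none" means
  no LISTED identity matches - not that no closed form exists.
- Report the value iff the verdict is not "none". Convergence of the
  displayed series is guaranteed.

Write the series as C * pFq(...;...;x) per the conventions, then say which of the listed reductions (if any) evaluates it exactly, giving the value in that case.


Canonical form: C = 5/6 times 2F1 with upper {1, 1}, lower {2}, x = 1/6. Verdict: this is logarithm (I6) (the logarithm: parameters (1,1;2), x = 1/6). Hence: (-5) * ln(5/6).

Key observation: x = (1/6) and the denominator's factorial ratio (prefactor 5/6) is a lower Pochhammer.
Consecutive-term ratio: r(k) = (1/6) * (k+1) (k+1) / [(k+2) (k+1)] - rational; roots negated = parameters, x = (1/6), C = 5/6.


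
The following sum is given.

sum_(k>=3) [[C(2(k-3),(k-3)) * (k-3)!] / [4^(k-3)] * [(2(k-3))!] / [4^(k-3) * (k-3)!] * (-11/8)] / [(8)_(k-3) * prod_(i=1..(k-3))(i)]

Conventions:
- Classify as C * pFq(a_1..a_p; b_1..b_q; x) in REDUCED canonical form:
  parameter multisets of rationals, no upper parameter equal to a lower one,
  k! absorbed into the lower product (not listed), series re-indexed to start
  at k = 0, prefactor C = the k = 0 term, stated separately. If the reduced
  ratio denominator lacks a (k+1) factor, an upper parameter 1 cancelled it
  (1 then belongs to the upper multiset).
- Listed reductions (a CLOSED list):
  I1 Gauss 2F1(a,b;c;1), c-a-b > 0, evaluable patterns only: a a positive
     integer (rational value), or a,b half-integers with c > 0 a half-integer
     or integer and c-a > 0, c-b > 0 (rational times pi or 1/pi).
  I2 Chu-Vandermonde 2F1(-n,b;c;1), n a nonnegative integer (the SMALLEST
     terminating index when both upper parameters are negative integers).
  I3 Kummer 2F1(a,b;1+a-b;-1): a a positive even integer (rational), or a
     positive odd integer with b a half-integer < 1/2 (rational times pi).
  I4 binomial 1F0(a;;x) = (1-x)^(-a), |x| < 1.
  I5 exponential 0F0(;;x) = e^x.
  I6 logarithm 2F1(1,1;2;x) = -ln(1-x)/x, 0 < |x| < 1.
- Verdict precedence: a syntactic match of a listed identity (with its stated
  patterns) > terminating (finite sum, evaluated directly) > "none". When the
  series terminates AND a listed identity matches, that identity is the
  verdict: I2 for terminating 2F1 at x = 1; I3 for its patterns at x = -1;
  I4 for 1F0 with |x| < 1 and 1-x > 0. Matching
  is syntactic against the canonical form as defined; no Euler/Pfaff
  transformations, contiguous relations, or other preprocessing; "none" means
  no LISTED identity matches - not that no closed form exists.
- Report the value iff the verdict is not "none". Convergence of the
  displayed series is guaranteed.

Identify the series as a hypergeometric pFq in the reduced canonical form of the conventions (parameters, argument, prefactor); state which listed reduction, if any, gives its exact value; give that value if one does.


Structural cue: with t_0 = -11/8, C(2k,k) (C = -11/8, x = 1) equals 4^k (1/2)_k / k!.
Term ratio: r(k) = 1 * (k+1/2) (k+1/2) / [(k+8) (k+1)] - poly over poly, x = 1 from leading terms; C = -11/8 at k = 0.

Classification (C = -11/8): 2F1 with upper {1/2, 1/2}, lower {8}, argument x = 1. Verdict: Gauss (I1, half-integer pattern) fires (x = 1; upper {1/2, 1/2} half-integers, c = 8 in the evaluable pattern). Its exact value is (-524288/117117) / pi.


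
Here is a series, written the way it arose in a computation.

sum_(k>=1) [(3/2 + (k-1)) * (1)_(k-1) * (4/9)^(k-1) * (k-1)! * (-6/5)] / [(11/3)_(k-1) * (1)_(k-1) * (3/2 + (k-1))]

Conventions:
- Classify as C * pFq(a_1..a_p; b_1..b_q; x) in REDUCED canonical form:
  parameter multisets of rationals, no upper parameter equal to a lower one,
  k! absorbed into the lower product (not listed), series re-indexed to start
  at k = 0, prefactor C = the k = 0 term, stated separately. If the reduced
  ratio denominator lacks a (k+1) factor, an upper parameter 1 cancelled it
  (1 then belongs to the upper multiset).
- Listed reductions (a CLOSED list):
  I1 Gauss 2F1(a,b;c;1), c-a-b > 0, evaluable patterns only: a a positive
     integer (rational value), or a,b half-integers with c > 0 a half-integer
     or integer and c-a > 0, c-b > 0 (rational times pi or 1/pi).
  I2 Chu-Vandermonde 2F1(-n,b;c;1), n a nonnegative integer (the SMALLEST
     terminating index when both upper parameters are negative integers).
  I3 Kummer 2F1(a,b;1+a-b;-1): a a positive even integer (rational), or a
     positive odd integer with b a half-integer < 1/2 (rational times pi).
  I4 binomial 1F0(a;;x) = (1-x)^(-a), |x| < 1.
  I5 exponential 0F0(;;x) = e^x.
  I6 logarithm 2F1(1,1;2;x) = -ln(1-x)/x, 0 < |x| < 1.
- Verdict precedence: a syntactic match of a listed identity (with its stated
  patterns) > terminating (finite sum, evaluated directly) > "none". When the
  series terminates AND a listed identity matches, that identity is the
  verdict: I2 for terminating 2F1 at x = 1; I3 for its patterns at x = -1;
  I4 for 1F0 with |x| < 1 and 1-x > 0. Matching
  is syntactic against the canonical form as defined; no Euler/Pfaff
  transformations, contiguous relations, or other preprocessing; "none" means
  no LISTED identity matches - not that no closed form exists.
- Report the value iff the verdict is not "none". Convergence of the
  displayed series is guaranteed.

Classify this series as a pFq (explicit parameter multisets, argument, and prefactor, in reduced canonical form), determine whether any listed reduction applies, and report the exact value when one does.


Classification (C = -6/5): 2F1 with upper {1, 1}, lower {11/3}, argument x = 4/9. Verdict: none - this 2F1 at x = 4/9 matches no listed pattern, and upper {1, 1} holds no stopper.

Structural cue: with t_0 = -6/5, the factorial ratio (C = -6/5, x = 4/9) (k+a-1)!/(a-1)! is a rising factorial (a)_k.
Step ratio: r(k) = (4/9) * (k+1) (k+1) / [(k+11/3) (k+1)] - rational; roots negated = parameters, x = (4/9), C = -6/5.


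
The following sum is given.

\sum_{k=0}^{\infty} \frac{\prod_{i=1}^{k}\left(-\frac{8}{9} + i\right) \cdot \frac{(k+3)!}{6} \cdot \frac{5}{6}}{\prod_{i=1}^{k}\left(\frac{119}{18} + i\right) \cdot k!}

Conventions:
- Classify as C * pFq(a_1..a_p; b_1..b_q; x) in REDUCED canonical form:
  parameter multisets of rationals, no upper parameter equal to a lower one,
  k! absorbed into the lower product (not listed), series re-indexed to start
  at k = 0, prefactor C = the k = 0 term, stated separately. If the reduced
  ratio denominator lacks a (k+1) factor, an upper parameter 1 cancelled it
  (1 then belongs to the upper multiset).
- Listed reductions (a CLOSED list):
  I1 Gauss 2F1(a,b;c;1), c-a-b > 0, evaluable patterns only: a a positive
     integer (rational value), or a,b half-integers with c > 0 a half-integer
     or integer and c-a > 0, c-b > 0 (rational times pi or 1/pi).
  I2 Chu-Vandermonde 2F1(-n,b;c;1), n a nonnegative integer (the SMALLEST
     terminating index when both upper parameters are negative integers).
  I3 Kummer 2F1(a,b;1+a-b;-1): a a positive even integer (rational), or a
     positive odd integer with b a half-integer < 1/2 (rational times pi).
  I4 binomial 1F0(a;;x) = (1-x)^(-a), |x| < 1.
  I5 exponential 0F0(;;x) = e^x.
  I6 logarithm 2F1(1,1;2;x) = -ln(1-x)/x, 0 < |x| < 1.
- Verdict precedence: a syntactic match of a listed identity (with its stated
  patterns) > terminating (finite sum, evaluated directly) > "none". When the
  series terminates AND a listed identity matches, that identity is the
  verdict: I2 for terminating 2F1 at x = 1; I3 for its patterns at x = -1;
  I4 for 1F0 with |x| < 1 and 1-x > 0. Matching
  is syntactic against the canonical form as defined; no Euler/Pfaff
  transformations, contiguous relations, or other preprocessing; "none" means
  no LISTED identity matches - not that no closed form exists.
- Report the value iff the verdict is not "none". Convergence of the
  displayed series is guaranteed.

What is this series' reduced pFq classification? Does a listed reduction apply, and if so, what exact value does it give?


The series (x = 1) is 2F1: upper {\frac{1}{9}, 4}, lower {\frac{137}{18}}, prefactor \frac{5}{6}. Verdict: Gauss's theorem (I1) fires (x = 1: the Gamma ratio telescopes since c-a-b = 7/2 > 0 and a = 4 in Z>0). Its exact value is \frac{3562775}{3897234}.

First insight: from the first term \frac{5}{6}: the running product (prefactor 5/6) telescopes to a rising factorial.
Ratio: r(k) = 1 * (k+\frac{1}{9}) (k+4) / [(k+\frac{137}{18}) (k+1)] - rational in k, leading ratio 1; with t_0 = \frac{5}{6}, classification follows.


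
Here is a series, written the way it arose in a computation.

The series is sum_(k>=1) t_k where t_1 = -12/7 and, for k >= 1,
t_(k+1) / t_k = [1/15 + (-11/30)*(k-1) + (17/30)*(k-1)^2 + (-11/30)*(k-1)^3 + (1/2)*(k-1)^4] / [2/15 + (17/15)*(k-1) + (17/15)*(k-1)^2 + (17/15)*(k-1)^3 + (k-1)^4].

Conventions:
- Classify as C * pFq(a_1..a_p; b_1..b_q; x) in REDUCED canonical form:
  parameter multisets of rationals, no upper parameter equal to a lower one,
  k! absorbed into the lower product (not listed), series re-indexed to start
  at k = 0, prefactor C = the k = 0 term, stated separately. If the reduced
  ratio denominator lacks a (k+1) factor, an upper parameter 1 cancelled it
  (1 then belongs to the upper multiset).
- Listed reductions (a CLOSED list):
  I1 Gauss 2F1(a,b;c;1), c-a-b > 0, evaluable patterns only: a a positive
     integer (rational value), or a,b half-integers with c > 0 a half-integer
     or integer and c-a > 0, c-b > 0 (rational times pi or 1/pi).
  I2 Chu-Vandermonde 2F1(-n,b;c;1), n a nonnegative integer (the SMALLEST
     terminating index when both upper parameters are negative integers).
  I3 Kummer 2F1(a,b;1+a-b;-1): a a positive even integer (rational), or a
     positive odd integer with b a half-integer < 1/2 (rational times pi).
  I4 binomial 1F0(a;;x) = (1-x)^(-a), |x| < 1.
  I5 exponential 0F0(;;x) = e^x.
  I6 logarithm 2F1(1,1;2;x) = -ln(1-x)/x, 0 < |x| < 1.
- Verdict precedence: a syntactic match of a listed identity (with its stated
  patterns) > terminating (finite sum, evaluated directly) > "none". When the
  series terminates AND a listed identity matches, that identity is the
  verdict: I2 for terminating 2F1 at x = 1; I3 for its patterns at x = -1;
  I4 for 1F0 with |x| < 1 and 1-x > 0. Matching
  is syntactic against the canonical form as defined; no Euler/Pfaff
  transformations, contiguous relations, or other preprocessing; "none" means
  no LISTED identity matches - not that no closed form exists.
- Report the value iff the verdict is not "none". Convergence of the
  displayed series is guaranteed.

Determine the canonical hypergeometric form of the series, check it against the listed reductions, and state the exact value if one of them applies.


Canonical form: C = -12/7 times 2F1 with upper {-2/5, -1/3}, lower {2/15}, x = 1/2. Verdict: none. Every listed pattern misses the 2F1 form at 1/2, upper {-2/5, -1/3}.

Key observation: x = (1/2) and factor the ratio over Q (prefactor -12/7): negated roots = parameters.
Ratio: r(k) = (1/2) * (k-2/5) (k-1/3) / [(k+2/15) (k+1)] - rational in k. x = (1/2); t_0 = -12/7; negate the roots.


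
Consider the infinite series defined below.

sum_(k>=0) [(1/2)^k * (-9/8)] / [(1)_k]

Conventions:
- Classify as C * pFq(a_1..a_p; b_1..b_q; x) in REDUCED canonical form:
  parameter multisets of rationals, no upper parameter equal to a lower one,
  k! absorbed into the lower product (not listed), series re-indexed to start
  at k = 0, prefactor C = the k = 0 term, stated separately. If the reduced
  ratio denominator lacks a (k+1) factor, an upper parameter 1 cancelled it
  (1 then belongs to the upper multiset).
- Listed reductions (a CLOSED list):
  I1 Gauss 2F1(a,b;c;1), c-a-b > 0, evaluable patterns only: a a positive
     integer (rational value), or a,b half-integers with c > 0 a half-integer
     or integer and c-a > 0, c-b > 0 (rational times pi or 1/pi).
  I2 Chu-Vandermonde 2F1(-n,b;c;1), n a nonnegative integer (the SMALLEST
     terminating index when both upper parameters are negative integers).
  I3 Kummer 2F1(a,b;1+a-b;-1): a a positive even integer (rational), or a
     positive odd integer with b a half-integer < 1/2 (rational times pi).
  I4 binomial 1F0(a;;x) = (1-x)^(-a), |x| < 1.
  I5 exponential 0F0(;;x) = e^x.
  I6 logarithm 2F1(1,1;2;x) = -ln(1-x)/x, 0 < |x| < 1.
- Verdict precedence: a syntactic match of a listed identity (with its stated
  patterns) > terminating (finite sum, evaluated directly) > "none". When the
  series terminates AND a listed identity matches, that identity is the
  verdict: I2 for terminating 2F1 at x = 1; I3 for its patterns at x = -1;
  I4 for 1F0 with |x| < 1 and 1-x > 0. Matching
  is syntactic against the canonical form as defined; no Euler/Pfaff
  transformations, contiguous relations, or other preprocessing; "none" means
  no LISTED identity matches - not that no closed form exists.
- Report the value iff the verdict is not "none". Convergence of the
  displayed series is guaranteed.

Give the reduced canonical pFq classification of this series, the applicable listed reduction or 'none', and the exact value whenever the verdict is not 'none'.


Classification (C = -9/8): 0F0 with upper {-}, lower {-}, argument x = 1/2. Verdict: this is the I5 exponential reduction (the 0F0 exponential series at x = 1/2). Exact value: (-9/8) * e^(1/2).

Key observation: with t_0 = -9/8, (1)_k (prefactor -9/8) is k! itself.
Ratio: r(k) = (1/2) * 1 / [(k+1)] ; factor over Q: parameters, x = (1/2), and C = -9/8.


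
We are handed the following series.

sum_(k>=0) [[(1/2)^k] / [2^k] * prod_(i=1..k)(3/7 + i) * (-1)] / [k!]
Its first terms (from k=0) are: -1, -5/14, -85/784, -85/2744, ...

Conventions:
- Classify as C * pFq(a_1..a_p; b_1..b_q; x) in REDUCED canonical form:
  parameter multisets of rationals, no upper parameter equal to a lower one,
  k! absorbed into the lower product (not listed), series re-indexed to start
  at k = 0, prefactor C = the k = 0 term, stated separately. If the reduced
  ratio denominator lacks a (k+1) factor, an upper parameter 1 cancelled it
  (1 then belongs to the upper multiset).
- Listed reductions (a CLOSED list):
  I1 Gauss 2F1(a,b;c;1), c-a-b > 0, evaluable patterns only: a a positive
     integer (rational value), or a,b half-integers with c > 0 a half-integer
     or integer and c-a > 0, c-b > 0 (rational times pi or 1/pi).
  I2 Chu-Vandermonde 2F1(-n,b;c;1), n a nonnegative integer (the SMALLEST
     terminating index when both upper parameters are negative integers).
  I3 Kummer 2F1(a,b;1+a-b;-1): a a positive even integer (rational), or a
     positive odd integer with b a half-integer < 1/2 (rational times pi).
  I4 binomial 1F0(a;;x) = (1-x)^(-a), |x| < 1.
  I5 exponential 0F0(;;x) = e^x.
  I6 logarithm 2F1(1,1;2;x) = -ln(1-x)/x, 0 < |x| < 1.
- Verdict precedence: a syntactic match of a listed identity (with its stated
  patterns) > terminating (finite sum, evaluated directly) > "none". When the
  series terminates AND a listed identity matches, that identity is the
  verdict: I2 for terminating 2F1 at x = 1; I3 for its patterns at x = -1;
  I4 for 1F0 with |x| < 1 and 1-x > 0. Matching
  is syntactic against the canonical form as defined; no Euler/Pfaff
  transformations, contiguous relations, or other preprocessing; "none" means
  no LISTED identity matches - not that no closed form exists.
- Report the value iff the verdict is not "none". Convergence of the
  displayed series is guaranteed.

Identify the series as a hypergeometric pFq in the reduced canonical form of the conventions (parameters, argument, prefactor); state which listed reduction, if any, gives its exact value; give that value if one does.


Structural cue: t_0 = -1 here, and the two k-th powers (C = -1, x = 1/4) combine into one argument.
Adjacent-term ratio: r(k) = (1/4) * (k+10/7) / [(k+1)] - rational in k, leading ratio (1/4); with t_0 = -1, classification follows.

Prefactor -1, argument 1/4: 1F0 with upper {10/7} over lower {-}. Verdict: the I4 binomial reduction matches (the 1F0 binomial series: exponent -10/7, x = 1/4). Exact value: (-1) * (3/4)^(-10/7).


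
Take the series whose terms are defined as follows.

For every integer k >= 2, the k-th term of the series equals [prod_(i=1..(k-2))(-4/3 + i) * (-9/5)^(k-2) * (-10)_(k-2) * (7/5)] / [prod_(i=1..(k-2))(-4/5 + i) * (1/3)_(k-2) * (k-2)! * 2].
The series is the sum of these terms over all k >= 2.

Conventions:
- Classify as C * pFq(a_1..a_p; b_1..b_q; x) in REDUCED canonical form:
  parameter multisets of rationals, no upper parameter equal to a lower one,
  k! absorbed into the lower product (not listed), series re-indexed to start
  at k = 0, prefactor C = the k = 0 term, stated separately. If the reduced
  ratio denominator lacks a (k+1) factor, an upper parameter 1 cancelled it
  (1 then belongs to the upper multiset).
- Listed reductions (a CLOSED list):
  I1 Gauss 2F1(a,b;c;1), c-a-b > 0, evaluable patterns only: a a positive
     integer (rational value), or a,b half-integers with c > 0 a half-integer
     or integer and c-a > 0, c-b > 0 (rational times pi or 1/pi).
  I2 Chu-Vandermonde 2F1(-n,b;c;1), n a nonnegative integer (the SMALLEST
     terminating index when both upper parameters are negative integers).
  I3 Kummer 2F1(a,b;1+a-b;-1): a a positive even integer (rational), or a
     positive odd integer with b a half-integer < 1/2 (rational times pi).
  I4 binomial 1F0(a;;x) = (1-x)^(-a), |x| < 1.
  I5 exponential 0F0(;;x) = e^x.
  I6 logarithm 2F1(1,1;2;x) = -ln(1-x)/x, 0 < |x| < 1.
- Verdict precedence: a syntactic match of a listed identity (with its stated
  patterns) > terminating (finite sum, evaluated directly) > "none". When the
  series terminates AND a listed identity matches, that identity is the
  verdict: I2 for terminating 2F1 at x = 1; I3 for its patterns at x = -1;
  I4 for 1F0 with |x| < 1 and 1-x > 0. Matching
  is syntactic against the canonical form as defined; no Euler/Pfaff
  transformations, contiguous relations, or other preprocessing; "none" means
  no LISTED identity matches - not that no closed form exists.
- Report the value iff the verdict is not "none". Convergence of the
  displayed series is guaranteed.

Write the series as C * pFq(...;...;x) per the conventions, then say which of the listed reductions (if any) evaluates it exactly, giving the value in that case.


With C = 7/10: the canonical form is 2F2(-10, -1/3; 1/5, 1/3; -9/5). Verdict: terminating - no listed pattern fits, but -10 in the upper list cuts the series at k = 10; direct evaluation. Exact value: -32632663412440961/32179295948800.

The tell: from the first term 7/10: the lower running product (C = 7/10, x = -9/5) is a rising factorial.
Adjacent-term ratio: r(k) = (-9/5) * (k-10) (k-1/3) / [(k+1/5) (k+1/3) (k+1)] - rational in k. x = (-9/5); t_0 = 7/10; negate the roots.


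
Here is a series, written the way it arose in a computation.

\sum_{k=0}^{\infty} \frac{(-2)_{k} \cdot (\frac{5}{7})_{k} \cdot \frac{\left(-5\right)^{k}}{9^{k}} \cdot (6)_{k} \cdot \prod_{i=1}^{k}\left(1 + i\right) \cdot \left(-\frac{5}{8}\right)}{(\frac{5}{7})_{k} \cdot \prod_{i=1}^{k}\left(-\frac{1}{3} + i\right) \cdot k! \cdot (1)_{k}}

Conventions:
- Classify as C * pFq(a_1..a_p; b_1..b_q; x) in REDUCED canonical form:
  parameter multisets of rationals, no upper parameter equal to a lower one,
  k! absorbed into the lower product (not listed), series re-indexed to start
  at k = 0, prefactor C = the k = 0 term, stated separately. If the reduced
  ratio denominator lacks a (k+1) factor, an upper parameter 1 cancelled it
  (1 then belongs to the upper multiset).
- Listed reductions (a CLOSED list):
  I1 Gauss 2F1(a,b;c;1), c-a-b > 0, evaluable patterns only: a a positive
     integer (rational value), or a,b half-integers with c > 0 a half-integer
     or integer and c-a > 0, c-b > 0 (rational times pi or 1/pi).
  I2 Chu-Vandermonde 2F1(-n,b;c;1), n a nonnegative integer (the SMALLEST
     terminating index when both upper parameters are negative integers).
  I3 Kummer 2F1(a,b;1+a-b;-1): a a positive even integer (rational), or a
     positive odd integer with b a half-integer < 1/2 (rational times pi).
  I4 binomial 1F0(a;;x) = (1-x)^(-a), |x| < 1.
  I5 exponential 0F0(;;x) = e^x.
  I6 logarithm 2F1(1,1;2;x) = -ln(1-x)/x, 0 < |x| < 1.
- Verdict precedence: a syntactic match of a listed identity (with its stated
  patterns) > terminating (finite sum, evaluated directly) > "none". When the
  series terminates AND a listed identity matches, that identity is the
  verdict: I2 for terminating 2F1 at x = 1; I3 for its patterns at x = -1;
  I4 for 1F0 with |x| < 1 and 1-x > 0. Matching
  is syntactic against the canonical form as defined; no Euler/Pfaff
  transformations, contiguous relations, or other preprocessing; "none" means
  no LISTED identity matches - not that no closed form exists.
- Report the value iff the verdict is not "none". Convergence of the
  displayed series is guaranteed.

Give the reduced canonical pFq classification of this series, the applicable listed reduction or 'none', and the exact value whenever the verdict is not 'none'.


Key step: t_0 being -\frac{5}{8}, the lower running product (prefactor -5/8) is a rising factorial.
Term ratio: r(k) = -\frac{5}{9} * (k-2) (k+2) (k+6) / [(k+\frac{2}{3}) (k+1) (k+1)] - rational; roots negated = parameters, x = -\frac{5}{9}, C = -\frac{5}{8}.

With C = -\frac{5}{8}: the canonical form is 3F2(-2, 2, 6; \frac{2}{3}, 1; -\frac{5}{9}). Verdict: terminating - the sum ends at index 2 because -2 is a negative integer; exact evaluation follows. Its exact value is -35.


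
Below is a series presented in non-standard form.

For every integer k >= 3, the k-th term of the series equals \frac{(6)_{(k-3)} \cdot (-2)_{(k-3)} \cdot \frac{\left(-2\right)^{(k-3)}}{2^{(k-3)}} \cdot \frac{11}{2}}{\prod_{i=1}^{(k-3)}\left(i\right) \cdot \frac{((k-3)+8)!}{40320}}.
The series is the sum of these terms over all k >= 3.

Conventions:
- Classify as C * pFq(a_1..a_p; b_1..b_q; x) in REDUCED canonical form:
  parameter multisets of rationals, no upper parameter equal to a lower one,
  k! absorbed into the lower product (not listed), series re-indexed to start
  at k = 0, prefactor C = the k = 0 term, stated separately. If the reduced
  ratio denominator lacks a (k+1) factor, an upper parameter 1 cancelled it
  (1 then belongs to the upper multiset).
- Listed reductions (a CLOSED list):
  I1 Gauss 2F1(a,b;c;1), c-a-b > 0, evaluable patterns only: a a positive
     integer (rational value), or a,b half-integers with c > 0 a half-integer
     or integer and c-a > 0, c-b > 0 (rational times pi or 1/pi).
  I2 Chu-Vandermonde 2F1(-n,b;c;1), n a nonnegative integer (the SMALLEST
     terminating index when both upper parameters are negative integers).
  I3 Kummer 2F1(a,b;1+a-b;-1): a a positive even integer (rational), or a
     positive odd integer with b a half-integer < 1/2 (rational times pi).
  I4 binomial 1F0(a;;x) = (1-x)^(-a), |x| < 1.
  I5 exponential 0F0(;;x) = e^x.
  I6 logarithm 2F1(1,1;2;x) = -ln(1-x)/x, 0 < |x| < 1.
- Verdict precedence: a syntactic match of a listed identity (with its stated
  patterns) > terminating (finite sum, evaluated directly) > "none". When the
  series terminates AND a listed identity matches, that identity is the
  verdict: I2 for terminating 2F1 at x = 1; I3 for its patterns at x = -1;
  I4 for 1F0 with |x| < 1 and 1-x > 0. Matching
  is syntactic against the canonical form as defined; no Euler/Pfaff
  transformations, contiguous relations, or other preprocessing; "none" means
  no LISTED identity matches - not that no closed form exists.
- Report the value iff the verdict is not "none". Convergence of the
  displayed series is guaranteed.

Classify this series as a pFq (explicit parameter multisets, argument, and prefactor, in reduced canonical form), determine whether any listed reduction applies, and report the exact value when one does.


At argument -1: a 2F1 with upper {-2, 6}, lower {9}, scaled by C = \frac{11}{2}. Verdict (x = -1): Kummer's theorem (I3) applies (x = -1; c = 9 equals 1+a-b for upper {-2, 6}: listed pattern). Exact value: \frac{77}{5}.

Key step: with t_0 = \frac{11}{2}, the product of the first k integers (C = 11/2) is k!.
Ratio: r(k) = -1 * (k-2) (k+6) / [(k+9) (k+1)] - rational in k, leading ratio -1; with t_0 = \frac{11}{2}, classification follows.


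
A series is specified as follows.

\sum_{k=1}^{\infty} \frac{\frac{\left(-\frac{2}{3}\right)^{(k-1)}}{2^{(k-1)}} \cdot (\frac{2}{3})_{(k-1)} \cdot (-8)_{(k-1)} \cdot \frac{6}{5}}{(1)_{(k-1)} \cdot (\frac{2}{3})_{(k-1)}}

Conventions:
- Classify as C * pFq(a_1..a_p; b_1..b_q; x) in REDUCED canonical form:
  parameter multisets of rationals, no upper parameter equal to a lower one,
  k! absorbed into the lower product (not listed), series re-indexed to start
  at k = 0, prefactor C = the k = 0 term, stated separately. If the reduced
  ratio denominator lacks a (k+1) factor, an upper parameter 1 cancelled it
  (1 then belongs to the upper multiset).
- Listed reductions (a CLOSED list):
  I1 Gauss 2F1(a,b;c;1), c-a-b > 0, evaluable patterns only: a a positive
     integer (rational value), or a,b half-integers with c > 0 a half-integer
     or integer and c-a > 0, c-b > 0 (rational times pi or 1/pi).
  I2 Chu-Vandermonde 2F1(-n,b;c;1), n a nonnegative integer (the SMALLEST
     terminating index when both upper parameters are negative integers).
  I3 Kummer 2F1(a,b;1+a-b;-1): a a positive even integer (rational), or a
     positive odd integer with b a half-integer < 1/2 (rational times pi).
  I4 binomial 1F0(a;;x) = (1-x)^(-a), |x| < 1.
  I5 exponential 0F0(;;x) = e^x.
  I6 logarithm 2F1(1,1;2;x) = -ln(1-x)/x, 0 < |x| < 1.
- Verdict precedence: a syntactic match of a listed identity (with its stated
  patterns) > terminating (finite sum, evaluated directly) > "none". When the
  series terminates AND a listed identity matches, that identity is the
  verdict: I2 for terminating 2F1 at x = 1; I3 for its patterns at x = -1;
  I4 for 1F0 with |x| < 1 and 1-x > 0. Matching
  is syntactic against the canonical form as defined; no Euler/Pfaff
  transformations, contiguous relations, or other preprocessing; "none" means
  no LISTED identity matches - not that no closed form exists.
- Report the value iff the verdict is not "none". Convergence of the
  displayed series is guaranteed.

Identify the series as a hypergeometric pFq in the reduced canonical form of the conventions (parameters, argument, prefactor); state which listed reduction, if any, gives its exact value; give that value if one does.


With C = \frac{6}{5}: the canonical form is 1F0(-8; -; -\frac{1}{3}). Verdict at x = -\frac{1}{3}: the I4 binomial reduction matches (the 1F0 binomial series: exponent 8, x = -\frac{1}{3}). Value: \frac{131072}{10935}.

Key observation: from the first term \frac{6}{5}: the two k-th powers (C = 6/5, x = -1/3) combine into one argument.
Term ratio: r(k) = -\frac{1}{3} * (k-8) / [(k+1)] - poly over poly, x = -\frac{1}{3} from leading terms; C = \frac{6}{5} at k = 0.


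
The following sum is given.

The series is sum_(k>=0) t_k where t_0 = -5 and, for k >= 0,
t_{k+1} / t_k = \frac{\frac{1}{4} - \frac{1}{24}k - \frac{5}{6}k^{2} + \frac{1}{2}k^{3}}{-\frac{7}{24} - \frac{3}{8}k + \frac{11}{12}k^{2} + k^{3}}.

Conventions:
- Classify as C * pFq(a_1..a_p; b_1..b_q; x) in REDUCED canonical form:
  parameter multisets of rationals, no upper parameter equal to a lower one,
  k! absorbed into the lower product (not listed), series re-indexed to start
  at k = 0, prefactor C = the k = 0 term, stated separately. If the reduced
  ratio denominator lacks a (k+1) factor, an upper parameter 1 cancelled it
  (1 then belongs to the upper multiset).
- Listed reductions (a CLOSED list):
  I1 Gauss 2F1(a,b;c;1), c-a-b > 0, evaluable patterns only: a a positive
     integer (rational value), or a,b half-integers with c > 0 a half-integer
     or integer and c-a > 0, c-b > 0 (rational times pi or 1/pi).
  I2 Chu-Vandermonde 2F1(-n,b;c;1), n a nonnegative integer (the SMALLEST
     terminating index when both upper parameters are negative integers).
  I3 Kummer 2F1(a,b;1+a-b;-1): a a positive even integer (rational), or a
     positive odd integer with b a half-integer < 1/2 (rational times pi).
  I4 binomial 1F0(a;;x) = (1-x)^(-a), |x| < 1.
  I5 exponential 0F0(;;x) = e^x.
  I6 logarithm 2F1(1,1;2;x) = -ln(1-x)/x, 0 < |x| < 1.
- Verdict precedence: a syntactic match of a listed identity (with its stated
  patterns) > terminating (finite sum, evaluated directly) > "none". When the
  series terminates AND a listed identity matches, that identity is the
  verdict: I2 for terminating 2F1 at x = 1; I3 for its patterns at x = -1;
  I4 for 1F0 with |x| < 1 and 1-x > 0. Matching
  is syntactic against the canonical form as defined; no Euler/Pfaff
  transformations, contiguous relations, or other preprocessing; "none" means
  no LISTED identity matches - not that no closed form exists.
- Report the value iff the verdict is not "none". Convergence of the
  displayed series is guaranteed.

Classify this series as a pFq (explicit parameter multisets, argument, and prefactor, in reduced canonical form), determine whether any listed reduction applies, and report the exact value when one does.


First insight: with t_0 = -5, the expanded ratio factors over Q; prefactor -5, roots give parameters.
Consecutive-term ratio: r(k) = \frac{1}{2} * (k-\frac{3}{2}) (k-\frac{2}{3}) / [(k-\frac{7}{12}) (k+1)] - rational; roots negated = parameters, x = \frac{1}{2}, C = -5.

Canonical form: C = -5 times 2F1 with upper {-\frac{3}{2}, -\frac{2}{3}}, lower {-\frac{7}{12}}, x = \frac{1}{2}. Verdict: none - this 2F1 at x = \frac{1}{2} matches no listed pattern, and upper {-\frac{3}{2}, -\frac{2}{3}} holds no stopper.


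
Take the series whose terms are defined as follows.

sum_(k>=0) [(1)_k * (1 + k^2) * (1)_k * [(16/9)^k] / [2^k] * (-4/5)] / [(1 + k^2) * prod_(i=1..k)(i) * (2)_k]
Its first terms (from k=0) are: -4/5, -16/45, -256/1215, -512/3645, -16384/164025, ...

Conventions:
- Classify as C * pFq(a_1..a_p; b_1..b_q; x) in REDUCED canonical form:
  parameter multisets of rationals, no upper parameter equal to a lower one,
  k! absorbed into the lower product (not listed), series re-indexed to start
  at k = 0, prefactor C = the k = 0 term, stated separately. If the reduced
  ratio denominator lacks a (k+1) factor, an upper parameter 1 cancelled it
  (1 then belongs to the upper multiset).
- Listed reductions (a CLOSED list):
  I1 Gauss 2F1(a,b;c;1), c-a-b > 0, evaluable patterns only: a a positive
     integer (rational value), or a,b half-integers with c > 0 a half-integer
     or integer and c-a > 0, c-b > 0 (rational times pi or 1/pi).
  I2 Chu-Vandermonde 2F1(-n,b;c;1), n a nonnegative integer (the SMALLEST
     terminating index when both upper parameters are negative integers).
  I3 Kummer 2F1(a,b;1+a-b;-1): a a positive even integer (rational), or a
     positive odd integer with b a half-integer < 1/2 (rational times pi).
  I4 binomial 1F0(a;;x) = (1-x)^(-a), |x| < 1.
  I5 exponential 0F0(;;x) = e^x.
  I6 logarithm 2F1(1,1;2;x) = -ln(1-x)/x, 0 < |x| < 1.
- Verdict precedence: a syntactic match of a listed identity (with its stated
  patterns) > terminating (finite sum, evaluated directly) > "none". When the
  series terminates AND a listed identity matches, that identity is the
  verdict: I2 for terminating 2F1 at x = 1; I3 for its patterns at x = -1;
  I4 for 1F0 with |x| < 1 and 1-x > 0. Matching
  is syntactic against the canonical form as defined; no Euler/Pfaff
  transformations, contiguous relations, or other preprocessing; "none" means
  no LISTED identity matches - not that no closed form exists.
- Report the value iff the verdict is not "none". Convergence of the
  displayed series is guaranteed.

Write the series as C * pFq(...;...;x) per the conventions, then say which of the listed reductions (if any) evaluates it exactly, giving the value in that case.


At argument 8/9: a 2F1 with upper {1, 1}, lower {2}, scaled by C = -4/5. Verdict: the logarithmic series (I6) fires (the logarithm: parameters (1,1;2), x = 8/9). Exact value: (9/10) * ln(1/9).

First insight: from the first term -4/5: the product of the first k integers (prefactor -4/5) is k!.
Step ratio: r(k) = (8/9) * (k+1) (k+1) / [(k+2) (k+1)] - rational in k. x = (8/9); t_0 = -4/5; negate the roots.


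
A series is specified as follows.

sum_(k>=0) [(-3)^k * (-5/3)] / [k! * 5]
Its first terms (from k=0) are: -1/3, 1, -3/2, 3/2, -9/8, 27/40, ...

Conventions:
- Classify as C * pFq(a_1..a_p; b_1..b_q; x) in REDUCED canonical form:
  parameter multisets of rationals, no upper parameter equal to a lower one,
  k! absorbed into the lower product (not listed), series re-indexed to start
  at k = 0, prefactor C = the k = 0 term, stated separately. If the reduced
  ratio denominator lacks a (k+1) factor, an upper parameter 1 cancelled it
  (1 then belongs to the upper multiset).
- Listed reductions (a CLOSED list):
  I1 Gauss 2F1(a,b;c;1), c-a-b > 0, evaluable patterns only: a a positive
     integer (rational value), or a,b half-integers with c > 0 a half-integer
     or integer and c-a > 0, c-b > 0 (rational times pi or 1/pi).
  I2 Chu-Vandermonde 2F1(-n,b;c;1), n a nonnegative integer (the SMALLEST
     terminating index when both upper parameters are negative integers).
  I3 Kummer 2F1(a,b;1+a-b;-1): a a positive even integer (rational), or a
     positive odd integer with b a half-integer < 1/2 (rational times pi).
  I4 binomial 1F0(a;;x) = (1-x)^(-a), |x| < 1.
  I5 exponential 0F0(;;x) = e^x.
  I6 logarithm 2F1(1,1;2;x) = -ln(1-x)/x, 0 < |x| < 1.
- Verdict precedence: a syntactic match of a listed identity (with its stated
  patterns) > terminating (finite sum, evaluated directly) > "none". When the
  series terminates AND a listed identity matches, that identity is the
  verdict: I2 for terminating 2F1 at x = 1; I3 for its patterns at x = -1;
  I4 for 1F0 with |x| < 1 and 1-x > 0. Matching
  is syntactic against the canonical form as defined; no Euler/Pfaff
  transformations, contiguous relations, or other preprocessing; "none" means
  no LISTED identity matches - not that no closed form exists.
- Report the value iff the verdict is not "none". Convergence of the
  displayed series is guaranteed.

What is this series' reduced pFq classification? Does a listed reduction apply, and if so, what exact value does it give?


Classification (C = -1/3): 0F0 with upper {-}, lower {-}, argument x = -3. Verdict at x = -3: the exponential series (I5) matches (the 0F0 exponential series at x = -3). Hence: (-1/3) * e^(-3).

Structural cue: from the first term -1/3: the constant factors (C = -1/3, x = -3) combine into one prefactor.
Step ratio: r(k) = (-3) * 1 / [(k+1)] - rational in k. x = (-3); t_0 = -1/3; negate the roots.
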